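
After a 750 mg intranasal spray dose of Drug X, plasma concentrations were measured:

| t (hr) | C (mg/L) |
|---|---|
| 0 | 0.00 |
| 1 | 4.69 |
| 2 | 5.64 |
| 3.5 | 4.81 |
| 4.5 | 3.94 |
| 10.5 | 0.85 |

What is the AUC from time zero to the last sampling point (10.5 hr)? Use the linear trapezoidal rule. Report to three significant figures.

AUC = 34.1 mg/L·hr

Trapezoidal AUC_0→10.5:
  [0→1]: (0.00+4.69)/2 × 1 = 2.345
  [1→2]: (4.69+5.64)/2 × 1 = 5.165
  [2→3.5]: (5.64+4.81)/2 × 1.5 = 7.8375
  [3.5→4.5]: (4.81+3.94)/2 × 1 = 4.375
  [4.5→10.5]: (3.94+0.85)/2 × 6 = 14.37
  Sum = 34.0925 mg/L·hr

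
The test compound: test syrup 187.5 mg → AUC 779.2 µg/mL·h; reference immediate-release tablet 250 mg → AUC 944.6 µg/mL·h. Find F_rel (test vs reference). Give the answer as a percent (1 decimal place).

F_rel = (AUC_test/D_test) / (AUC_ref/D_ref)
      = (779.2/187.5) / (944.6/250)
      = 4.15573 / 3.7784 = 1.0999 = 109.99%

F_rel = 110.0%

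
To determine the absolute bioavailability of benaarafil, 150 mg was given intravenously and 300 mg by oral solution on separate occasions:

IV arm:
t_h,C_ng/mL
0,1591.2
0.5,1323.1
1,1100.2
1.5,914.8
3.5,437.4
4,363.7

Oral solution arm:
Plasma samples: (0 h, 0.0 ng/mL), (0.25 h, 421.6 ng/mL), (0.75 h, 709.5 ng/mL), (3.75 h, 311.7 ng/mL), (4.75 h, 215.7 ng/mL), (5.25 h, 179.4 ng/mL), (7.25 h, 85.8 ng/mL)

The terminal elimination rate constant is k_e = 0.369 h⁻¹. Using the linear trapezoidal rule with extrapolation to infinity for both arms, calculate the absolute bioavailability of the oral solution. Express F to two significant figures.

F = 0.31

Trapezoidal AUC_0→4 (IV):
  [0→0.5]: (1591.2+1323.1)/2 × 0.5 = 728.575
  [0.5→1]: (1323.1+1100.2)/2 × 0.5 = 605.825
  [1→1.5]: (1100.2+914.8)/2 × 0.5 = 503.75
  [1.5→3.5]: (914.8+437.4)/2 × 2 = 1352.2
  [3.5→4]: (437.4+363.7)/2 × 0.5 = 200.275
  Sum = 3390.625 ng/mL·h
IV tail: 363.7/0.369 = 985.637; AUC_iv,0→∞ = 3390.625 + 985.637 = 4376.262 ng/mL·h
Trapezoidal AUC_0→7.25 (oral solution):
  [0→0.25]: (0.0+421.6)/2 × 0.25 = 52.7
  [0.25→0.75]: (421.6+709.5)/2 × 0.5 = 282.775
  [0.75→3.75]: (709.5+311.7)/2 × 3 = 1531.8
  [3.75→4.75]: (311.7+215.7)/2 × 1 = 263.7
  [4.75→5.25]: (215.7+179.4)/2 × 0.5 = 98.775
  [5.25→7.25]: (179.4+85.8)/2 × 2 = 265.2
  Sum = 2494.95 ng/mL·h
oral solution tail: 85.8/0.369 = 232.520; AUC_ev,0→∞ = 2494.95 + 232.520 = 2727.47 ng/mL·h
F = (AUC_ev/D_ev)/(AUC_iv/D_iv) = (2727.47/300)/(4376.262/150) = 9.09157/29.17508 = 0.3116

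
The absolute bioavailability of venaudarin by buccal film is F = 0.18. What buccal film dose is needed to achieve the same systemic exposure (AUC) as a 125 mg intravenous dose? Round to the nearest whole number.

For equal systemic exposure: F × D_ev = D_iv
D_ev = D_iv / F = 125 / 0.18 = 694.444 mg

D_buccal = 694 mg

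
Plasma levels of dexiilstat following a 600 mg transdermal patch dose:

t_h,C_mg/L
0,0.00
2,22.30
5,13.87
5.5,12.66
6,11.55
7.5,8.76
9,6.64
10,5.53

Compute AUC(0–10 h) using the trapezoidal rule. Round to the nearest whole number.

AUC = 122 mg/L·h

Trapezoidal AUC_0→10:
  [0→2]: (0.00+22.30)/2 × 2 = 22.3
  [2→5]: (22.30+13.87)/2 × 3 = 54.255
  [5→5.5]: (13.87+12.66)/2 × 0.5 = 6.6325
  [5.5→6]: (12.66+11.55)/2 × 0.5 = 6.0525
  [6→7.5]: (11.55+8.76)/2 × 1.5 = 15.2325
  [7.5→9]: (8.76+6.64)/2 × 1.5 = 11.55
  [9→10]: (6.64+5.53)/2 × 1 = 6.085
  Sum = 122.1075 mg/L·h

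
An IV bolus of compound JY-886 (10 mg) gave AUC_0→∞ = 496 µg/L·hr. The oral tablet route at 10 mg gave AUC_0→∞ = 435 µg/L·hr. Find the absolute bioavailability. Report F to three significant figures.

F = (AUC_ev / D_ev) / (AUC_iv / D_iv)
  = (435/10) / (496/10)
  = 43.5 / 49.6 = 0.8770

F = 0.877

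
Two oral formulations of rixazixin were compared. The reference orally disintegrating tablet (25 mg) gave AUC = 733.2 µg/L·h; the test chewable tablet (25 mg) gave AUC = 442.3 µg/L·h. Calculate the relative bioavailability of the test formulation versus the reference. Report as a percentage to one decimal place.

F_rel = (AUC_test/D_test) / (AUC_ref/D_ref)
      = (442.3/25) / (733.2/25)
      = 17.692 / 29.328 = 0.6032 = 60.32%

F_rel = 60.3%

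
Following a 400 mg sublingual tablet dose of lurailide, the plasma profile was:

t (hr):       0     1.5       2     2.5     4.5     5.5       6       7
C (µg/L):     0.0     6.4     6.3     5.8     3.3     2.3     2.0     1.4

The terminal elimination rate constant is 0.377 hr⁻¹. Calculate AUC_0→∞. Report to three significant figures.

AUC = 29.4 µg/L·hr

Trapezoidal AUC_0→7:
  [0→1.5]: (0.0+6.4)/2 × 1.5 = 4.8
  [1.5→2]: (6.4+6.3)/2 × 0.5 = 3.175
  [2→2.5]: (6.3+5.8)/2 × 0.5 = 3.025
  [2.5→4.5]: (5.8+3.3)/2 × 2 = 9.1
  [4.5→5.5]: (3.3+2.3)/2 × 1 = 2.8
  [5.5→6]: (2.3+2.0)/2 × 0.5 = 1.075
  [6→7]: (2.0+1.4)/2 × 1 = 1.7
  Sum = 25.675 µg/L·hr
Extrapolated tail: C_last / k_e = 1.4 / 0.377 = 3.714
AUC_0→∞ = 25.675 + 3.714 = 29.389 µg/L·hr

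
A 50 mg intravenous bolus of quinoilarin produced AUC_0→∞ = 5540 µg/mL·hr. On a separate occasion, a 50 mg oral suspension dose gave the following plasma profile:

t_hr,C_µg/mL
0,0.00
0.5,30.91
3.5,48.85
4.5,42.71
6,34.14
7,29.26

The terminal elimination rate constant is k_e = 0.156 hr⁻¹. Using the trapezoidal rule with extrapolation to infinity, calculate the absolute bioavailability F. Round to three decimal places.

F = 0.081

Trapezoidal AUC_0→7 (oral suspension):
  [0→0.5]: (0.00+30.91)/2 × 0.5 = 7.7275
  [0.5→3.5]: (30.91+48.85)/2 × 3 = 119.64
  [3.5→4.5]: (48.85+42.71)/2 × 1 = 45.78
  [4.5→6]: (42.71+34.14)/2 × 1.5 = 57.6375
  [6→7]: (34.14+29.26)/2 × 1 = 31.7
  Sum = 262.485 µg/mL·hr
Tail: C_last/k_e = 29.26/0.156 = 187.564
AUC_0→∞ (oral suspension) = 262.485 + 187.564 = 450.049 µg/mL·hr
F = (AUC_ev/D_ev)/(AUC_iv/D_iv) = (450.049/50)/(5540/50) = 9.00098/110.8 = 0.0812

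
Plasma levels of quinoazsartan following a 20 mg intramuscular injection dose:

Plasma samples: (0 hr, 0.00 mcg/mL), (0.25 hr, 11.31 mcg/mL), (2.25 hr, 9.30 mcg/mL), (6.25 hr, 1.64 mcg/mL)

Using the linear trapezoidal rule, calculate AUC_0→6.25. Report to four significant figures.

Trapezoidal AUC_0→6.25:
  [0→0.25]: (0.00+11.31)/2 × 0.25 = 1.41375
  [0.25→2.25]: (11.31+9.30)/2 × 2 = 20.61
  [2.25→6.25]: (9.30+1.64)/2 × 4 = 21.88
  Sum = 43.90375 mcg/mL·hr

AUC = 43.90 mcg/mL·hr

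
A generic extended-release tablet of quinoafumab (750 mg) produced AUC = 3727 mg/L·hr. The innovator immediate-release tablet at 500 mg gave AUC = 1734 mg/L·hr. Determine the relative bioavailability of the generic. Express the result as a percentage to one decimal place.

F_rel = 143.3%

F_rel = (AUC_test/D_test) / (AUC_ref/D_ref)
      = (3727/750) / (1734/500)
      = 4.96933 / 3.468 = 1.4329 = 143.29%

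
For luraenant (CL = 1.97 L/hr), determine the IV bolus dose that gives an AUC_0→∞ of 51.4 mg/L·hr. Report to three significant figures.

Dose = 101 mg

Dose_iv = CL × AUC_0→∞
     = 1.97 × 51.4 = 101.258 mg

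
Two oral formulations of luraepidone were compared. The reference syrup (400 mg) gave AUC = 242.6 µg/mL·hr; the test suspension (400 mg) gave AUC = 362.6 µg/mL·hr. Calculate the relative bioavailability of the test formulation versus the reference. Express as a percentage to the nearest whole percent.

F_rel = 149%

F_rel = (AUC_test/D_test) / (AUC_ref/D_ref)
      = (362.6/400) / (242.6/400)
      = 0.9065 / 0.6065 = 1.4946 = 149.46%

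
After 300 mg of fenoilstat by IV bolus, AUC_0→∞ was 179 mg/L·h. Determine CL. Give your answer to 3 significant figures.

CL = Dose_iv / AUC_0→∞
   = 300 / 179 = 1.67598 L/h

CL = 1.68 L/h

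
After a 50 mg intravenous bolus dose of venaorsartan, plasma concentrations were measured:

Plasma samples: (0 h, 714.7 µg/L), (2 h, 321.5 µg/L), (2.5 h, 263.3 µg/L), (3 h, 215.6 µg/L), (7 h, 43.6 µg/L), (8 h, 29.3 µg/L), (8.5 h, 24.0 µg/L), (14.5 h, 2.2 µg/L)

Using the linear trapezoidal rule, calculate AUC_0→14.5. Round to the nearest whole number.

AUC = 1949 µg/L·h

Trapezoidal AUC_0→14.5:
  [0→2]: (714.7+321.5)/2 × 2 = 1036.2
  [2→2.5]: (321.5+263.3)/2 × 0.5 = 146.2
  [2.5→3]: (263.3+215.6)/2 × 0.5 = 119.725
  [3→7]: (215.6+43.6)/2 × 4 = 518.4
  [7→8]: (43.6+29.3)/2 × 1 = 36.45
  [8→8.5]: (29.3+24.0)/2 × 0.5 = 13.325
  [8.5→14.5]: (24.0+2.2)/2 × 6 = 78.6
  Sum = 1948.9 µg/L·h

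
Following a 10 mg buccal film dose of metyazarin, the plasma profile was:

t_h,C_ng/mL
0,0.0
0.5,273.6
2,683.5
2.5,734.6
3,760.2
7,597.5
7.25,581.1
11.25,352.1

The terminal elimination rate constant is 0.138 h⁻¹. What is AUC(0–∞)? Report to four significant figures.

AUC = 8795 ng/mL·h

Trapezoidal AUC_0→11.25:
  [0→0.5]: (0.0+273.6)/2 × 0.5 = 68.4
  [0.5→2]: (273.6+683.5)/2 × 1.5 = 717.825
  [2→2.5]: (683.5+734.6)/2 × 0.5 = 354.525
  [2.5→3]: (734.6+760.2)/2 × 0.5 = 373.7
  [3→7]: (760.2+597.5)/2 × 4 = 2715.4
  [7→7.25]: (597.5+581.1)/2 × 0.25 = 147.325
  [7.25→11.25]: (581.1+352.1)/2 × 4 = 1866.4
  Sum = 6243.575 ng/mL·h
Extrapolated tail: C_last / k_e = 352.1 / 0.138 = 2551.449
AUC_0→∞ = 6243.575 + 2551.449 = 8795.024 ng/mL·h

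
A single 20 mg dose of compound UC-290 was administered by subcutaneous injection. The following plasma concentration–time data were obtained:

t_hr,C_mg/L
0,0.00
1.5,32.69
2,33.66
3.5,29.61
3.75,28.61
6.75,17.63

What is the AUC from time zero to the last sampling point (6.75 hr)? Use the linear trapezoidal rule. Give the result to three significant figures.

AUC = 165 mg/L·hr

Trapezoidal AUC_0→6.75:
  [0→1.5]: (0.00+32.69)/2 × 1.5 = 24.5175
  [1.5→2]: (32.69+33.66)/2 × 0.5 = 16.5875
  [2→3.5]: (33.66+29.61)/2 × 1.5 = 47.4525
  [3.5→3.75]: (29.61+28.61)/2 × 0.25 = 7.2775
  [3.75→6.75]: (28.61+17.63)/2 × 3 = 69.36
  Sum = 165.195 mg/L·hr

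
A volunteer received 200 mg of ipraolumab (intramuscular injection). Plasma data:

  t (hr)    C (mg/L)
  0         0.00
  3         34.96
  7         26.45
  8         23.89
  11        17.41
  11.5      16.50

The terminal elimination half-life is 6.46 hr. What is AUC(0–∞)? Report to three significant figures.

AUC = 425 mg/L·hr

Trapezoidal AUC_0→11.5:
  [0→3]: (0.00+34.96)/2 × 3 = 52.44
  [3→7]: (34.96+26.45)/2 × 4 = 122.82
  [7→8]: (26.45+23.89)/2 × 1 = 25.17
  [8→11]: (23.89+17.41)/2 × 3 = 61.95
  [11→11.5]: (17.41+16.50)/2 × 0.5 = 8.4775
  Sum = 270.8575 mg/L·hr
k_e = ln2 / t½ = 0.693147 / 6.46 = 0.1073 hr^-1
Extrapolated tail: C_last / k_e = 16.50 / 0.1073 = 153.774
AUC_0→∞ = 270.8575 + 153.774 = 424.6315 mg/L·hr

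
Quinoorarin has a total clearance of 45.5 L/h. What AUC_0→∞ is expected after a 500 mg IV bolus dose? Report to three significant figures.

AUC = 11.0 mg/L·h

AUC_0→∞ = Dose_iv / CL
        = 500 / 45.5 = 10.989 mg/L·h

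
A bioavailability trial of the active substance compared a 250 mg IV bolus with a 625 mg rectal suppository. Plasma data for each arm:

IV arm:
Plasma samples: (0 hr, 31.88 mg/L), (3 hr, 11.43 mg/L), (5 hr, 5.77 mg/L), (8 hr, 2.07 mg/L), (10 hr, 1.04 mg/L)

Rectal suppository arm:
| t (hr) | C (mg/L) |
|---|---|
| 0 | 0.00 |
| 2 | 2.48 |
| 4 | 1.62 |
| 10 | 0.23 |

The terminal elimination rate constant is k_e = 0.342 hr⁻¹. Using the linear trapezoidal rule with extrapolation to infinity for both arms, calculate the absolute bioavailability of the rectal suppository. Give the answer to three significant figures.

Trapezoidal AUC_0→10 (IV):
  [0→3]: (31.88+11.43)/2 × 3 = 64.965
  [3→5]: (11.43+5.77)/2 × 2 = 17.2
  [5→8]: (5.77+2.07)/2 × 3 = 11.76
  [8→10]: (2.07+1.04)/2 × 2 = 3.11
  Sum = 97.035 mg/L·hr
IV tail: 1.04/0.342 = 3.041; AUC_iv,0→∞ = 97.035 + 3.041 = 100.076 mg/L·hr
Trapezoidal AUC_0→10 (rectal suppository):
  [0→2]: (0.00+2.48)/2 × 2 = 2.48
  [2→4]: (2.48+1.62)/2 × 2 = 4.1
  [4→10]: (1.62+0.23)/2 × 6 = 5.55
  Sum = 12.13 mg/L·hr
rectal suppository tail: 0.23/0.342 = 0.673; AUC_ev,0→∞ = 12.13 + 0.673 = 12.803 mg/L·hr
F = (AUC_ev/D_ev)/(AUC_iv/D_iv) = (12.803/625)/(100.076/250) = 0.0204848/0.400304 = 0.0512

F = 0.0512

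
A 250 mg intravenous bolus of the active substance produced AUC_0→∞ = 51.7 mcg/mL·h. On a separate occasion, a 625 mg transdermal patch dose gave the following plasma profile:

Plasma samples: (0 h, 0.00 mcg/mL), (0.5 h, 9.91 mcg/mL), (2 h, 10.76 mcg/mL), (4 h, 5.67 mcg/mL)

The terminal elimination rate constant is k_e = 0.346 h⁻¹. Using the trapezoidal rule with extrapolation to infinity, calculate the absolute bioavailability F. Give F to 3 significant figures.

Trapezoidal AUC_0→4 (transdermal patch):
  [0→0.5]: (0.00+9.91)/2 × 0.5 = 2.4775
  [0.5→2]: (9.91+10.76)/2 × 1.5 = 15.5025
  [2→4]: (10.76+5.67)/2 × 2 = 16.43
  Sum = 34.41 mcg/mL·h
Tail: C_last/k_e = 5.67/0.346 = 16.387
AUC_0→∞ (transdermal patch) = 34.41 + 16.387 = 50.797 mcg/mL·h
F = (AUC_ev/D_ev)/(AUC_iv/D_iv) = (50.797/625)/(51.7/250) = 0.0812752/0.2068 = 0.3930

F = 0.393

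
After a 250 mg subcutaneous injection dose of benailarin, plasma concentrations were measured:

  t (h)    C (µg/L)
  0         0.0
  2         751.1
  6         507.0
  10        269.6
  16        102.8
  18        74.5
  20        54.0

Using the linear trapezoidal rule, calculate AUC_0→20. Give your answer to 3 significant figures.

AUC = 6240 µg/L·h

Trapezoidal AUC_0→20:
  [0→2]: (0.0+751.1)/2 × 2 = 751.1
  [2→6]: (751.1+507.0)/2 × 4 = 2516.2
  [6→10]: (507.0+269.6)/2 × 4 = 1553.2
  [10→16]: (269.6+102.8)/2 × 6 = 1117.2
  [16→18]: (102.8+74.5)/2 × 2 = 177.3
  [18→20]: (74.5+54.0)/2 × 2 = 128.5
  Sum = 6243.5 µg/L·h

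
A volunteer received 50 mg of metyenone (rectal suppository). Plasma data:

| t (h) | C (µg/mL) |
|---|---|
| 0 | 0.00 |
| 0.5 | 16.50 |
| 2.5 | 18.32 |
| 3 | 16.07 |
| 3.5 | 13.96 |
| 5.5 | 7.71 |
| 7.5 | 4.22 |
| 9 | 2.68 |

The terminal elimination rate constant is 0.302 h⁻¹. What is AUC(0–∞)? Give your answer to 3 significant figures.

AUC = 103 µg/mL·h

Trapezoidal AUC_0→9:
  [0→0.5]: (0.00+16.50)/2 × 0.5 = 4.125
  [0.5→2.5]: (16.50+18.32)/2 × 2 = 34.82
  [2.5→3]: (18.32+16.07)/2 × 0.5 = 8.5975
  [3→3.5]: (16.07+13.96)/2 × 0.5 = 7.5075
  [3.5→5.5]: (13.96+7.71)/2 × 2 = 21.67
  [5.5→7.5]: (7.71+4.22)/2 × 2 = 11.93
  [7.5→9]: (4.22+2.68)/2 × 1.5 = 5.175
  Sum = 93.825 µg/mL·h
Extrapolated tail: C_last / k_e = 2.68 / 0.302 = 8.874
AUC_0→∞ = 93.825 + 8.874 = 102.699 µg/mL·h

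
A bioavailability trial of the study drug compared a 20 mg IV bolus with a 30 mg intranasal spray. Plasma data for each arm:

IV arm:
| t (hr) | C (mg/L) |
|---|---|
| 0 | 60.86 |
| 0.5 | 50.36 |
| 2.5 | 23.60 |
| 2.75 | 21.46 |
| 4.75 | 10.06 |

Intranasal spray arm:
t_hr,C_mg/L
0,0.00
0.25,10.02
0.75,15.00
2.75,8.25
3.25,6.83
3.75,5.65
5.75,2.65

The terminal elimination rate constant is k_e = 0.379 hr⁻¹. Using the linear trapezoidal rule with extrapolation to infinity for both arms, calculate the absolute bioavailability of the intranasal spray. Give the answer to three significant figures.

F = 0.213

Trapezoidal AUC_0→4.75 (IV):
  [0→0.5]: (60.86+50.36)/2 × 0.5 = 27.805
  [0.5→2.5]: (50.36+23.60)/2 × 2 = 73.96
  [2.5→2.75]: (23.60+21.46)/2 × 0.25 = 5.6325
  [2.75→4.75]: (21.46+10.06)/2 × 2 = 31.52
  Sum = 138.9175 mg/L·hr
IV tail: 10.06/0.379 = 26.544; AUC_iv,0→∞ = 138.9175 + 26.544 = 165.4615 mg/L·hr
Trapezoidal AUC_0→5.75 (intranasal spray):
  [0→0.25]: (0.00+10.02)/2 × 0.25 = 1.2525
  [0.25→0.75]: (10.02+15.00)/2 × 0.5 = 6.255
  [0.75→2.75]: (15.00+8.25)/2 × 2 = 23.25
  [2.75→3.25]: (8.25+6.83)/2 × 0.5 = 3.77
  [3.25→3.75]: (6.83+5.65)/2 × 0.5 = 3.12
  [3.75→5.75]: (5.65+2.65)/2 × 2 = 8.3
  Sum = 45.9475 mg/L·hr
intranasal spray tail: 2.65/0.379 = 6.992; AUC_ev,0→∞ = 45.9475 + 6.992 = 52.9395 mg/L·hr
F = (AUC_ev/D_ev)/(AUC_iv/D_iv) = (52.9395/30)/(165.4615/20) = 1.76465/8.273075 = 0.2133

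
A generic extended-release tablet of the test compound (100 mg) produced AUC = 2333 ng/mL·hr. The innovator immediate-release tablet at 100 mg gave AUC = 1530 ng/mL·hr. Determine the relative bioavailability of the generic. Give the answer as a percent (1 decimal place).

F_rel = (AUC_test/D_test) / (AUC_ref/D_ref)
      = (2333/100) / (1530/100)
      = 23.33 / 15.3 = 1.5248 = 152.48%

F_rel = 152.5%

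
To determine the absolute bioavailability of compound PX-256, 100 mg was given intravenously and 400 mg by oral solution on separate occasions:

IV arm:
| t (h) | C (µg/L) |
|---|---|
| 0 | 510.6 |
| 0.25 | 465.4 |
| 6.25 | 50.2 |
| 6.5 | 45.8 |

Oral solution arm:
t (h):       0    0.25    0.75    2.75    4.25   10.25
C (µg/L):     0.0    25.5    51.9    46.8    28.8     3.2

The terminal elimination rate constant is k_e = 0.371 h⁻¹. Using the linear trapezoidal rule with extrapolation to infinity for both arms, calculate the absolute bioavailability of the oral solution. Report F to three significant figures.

Trapezoidal AUC_0→6.5 (IV):
  [0→0.25]: (510.6+465.4)/2 × 0.25 = 122.0
  [0.25→6.25]: (465.4+50.2)/2 × 6 = 1546.8
  [6.25→6.5]: (50.2+45.8)/2 × 0.25 = 12.0
  Sum = 1680.8 µg/L·h
IV tail: 45.8/0.371 = 123.450; AUC_iv,0→∞ = 1680.8 + 123.450 = 1804.25 µg/L·h
Trapezoidal AUC_0→10.25 (oral solution):
  [0→0.25]: (0.0+25.5)/2 × 0.25 = 3.1875
  [0.25→0.75]: (25.5+51.9)/2 × 0.5 = 19.35
  [0.75→2.75]: (51.9+46.8)/2 × 2 = 98.7
  [2.75→4.25]: (46.8+28.8)/2 × 1.5 = 56.7
  [4.25→10.25]: (28.8+3.2)/2 × 6 = 96.0
  Sum = 273.9375 µg/L·h
oral solution tail: 3.2/0.371 = 8.625; AUC_ev,0→∞ = 273.9375 + 8.625 = 282.5625 µg/L·h
F = (AUC_ev/D_ev)/(AUC_iv/D_iv) = (282.5625/400)/(1804.25/100) = 0.70640625/18.0425 = 0.0392

F = 0.0392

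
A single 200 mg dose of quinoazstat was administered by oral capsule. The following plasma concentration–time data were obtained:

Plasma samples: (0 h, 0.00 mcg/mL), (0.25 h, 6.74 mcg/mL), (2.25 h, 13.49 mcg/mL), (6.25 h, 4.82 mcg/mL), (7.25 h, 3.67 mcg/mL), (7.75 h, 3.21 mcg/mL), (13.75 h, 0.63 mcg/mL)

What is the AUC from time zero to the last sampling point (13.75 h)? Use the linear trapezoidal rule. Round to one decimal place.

Trapezoidal AUC_0→13.75:
  [0→0.25]: (0.00+6.74)/2 × 0.25 = 0.8425
  [0.25→2.25]: (6.74+13.49)/2 × 2 = 20.23
  [2.25→6.25]: (13.49+4.82)/2 × 4 = 36.62
  [6.25→7.25]: (4.82+3.67)/2 × 1 = 4.245
  [7.25→7.75]: (3.67+3.21)/2 × 0.5 = 1.72
  [7.75→13.75]: (3.21+0.63)/2 × 6 = 11.52
  Sum = 75.1775 mcg/mL·h

AUC = 75.2 mcg/mL·h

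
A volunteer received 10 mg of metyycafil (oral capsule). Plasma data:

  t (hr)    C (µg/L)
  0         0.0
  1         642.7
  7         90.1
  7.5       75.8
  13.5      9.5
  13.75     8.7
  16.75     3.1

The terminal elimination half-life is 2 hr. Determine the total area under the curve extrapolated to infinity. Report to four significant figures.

AUC = 2846 µg/L·hr

Trapezoidal AUC_0→16.75:
  [0→1]: (0.0+642.7)/2 × 1 = 321.35
  [1→7]: (642.7+90.1)/2 × 6 = 2198.4
  [7→7.5]: (90.1+75.8)/2 × 0.5 = 41.475
  [7.5→13.5]: (75.8+9.5)/2 × 6 = 255.9
  [13.5→13.75]: (9.5+8.7)/2 × 0.25 = 2.275
  [13.75→16.75]: (8.7+3.1)/2 × 3 = 17.7
  Sum = 2837.1 µg/L·hr
k_e = ln2 / t½ = 0.693147 / 2 = 0.3466 hr^-1
Extrapolated tail: C_last / k_e = 3.1 / 0.3466 = 8.944
AUC_0→∞ = 2837.1 + 8.944 = 2846.044 µg/L·hr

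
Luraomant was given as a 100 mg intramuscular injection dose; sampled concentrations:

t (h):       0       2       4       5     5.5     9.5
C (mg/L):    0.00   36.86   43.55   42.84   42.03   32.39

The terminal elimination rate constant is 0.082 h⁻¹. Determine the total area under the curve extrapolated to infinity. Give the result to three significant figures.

Trapezoidal AUC_0→9.5:
  [0→2]: (0.00+36.86)/2 × 2 = 36.86
  [2→4]: (36.86+43.55)/2 × 2 = 80.41
  [4→5]: (43.55+42.84)/2 × 1 = 43.195
  [5→5.5]: (42.84+42.03)/2 × 0.5 = 21.2175
  [5.5→9.5]: (42.03+32.39)/2 × 4 = 148.84
  Sum = 330.5225 mg/L·h
Extrapolated tail: C_last / k_e = 32.39 / 0.082 = 395.000
AUC_0→∞ = 330.5225 + 395.000 = 725.5225 mg/L·h

AUC = 726 mg/L·h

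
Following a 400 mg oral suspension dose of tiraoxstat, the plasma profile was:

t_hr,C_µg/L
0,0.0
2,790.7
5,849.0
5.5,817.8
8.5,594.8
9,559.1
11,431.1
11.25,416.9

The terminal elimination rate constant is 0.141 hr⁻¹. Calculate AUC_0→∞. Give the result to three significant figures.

AUC = 10100 µg/L·hr

Trapezoidal AUC_0→11.25:
  [0→2]: (0.0+790.7)/2 × 2 = 790.7
  [2→5]: (790.7+849.0)/2 × 3 = 2459.55
  [5→5.5]: (849.0+817.8)/2 × 0.5 = 416.7
  [5.5→8.5]: (817.8+594.8)/2 × 3 = 2118.9
  [8.5→9]: (594.8+559.1)/2 × 0.5 = 288.475
  [9→11]: (559.1+431.1)/2 × 2 = 990.2
  [11→11.25]: (431.1+416.9)/2 × 0.25 = 106.0
  Sum = 7170.525 µg/L·hr
Extrapolated tail: C_last / k_e = 416.9 / 0.141 = 2956.738
AUC_0→∞ = 7170.525 + 2956.738 = 10127.263 µg/L·hr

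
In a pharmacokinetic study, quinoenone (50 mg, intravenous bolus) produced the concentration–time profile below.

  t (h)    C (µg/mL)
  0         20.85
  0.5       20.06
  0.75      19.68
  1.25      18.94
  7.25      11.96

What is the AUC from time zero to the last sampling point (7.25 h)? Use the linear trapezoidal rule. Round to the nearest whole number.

Trapezoidal AUC_0→7.25:
  [0→0.5]: (20.85+20.06)/2 × 0.5 = 10.2275
  [0.5→0.75]: (20.06+19.68)/2 × 0.25 = 4.9675
  [0.75→1.25]: (19.68+18.94)/2 × 0.5 = 9.655
  [1.25→7.25]: (18.94+11.96)/2 × 6 = 92.7
  Sum = 117.55 µg/mL·h

AUC = 118 µg/mL·h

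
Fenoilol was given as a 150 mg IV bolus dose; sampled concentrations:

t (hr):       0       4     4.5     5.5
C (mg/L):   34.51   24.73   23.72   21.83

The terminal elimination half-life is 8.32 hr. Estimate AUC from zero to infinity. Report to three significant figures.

Trapezoidal AUC_0→5.5:
  [0→4]: (34.51+24.73)/2 × 4 = 118.48
  [4→4.5]: (24.73+23.72)/2 × 0.5 = 12.1125
  [4.5→5.5]: (23.72+21.83)/2 × 1 = 22.775
  Sum = 153.3675 mg/L·hr
k_e = ln2 / t½ = 0.693147 / 8.32 = 0.0833 hr^-1
Extrapolated tail: C_last / k_e = 21.83 / 0.0833 = 262.065
AUC_0→∞ = 153.3675 + 262.065 = 415.4325 mg/L·hr

AUC = 415 mg/L·hr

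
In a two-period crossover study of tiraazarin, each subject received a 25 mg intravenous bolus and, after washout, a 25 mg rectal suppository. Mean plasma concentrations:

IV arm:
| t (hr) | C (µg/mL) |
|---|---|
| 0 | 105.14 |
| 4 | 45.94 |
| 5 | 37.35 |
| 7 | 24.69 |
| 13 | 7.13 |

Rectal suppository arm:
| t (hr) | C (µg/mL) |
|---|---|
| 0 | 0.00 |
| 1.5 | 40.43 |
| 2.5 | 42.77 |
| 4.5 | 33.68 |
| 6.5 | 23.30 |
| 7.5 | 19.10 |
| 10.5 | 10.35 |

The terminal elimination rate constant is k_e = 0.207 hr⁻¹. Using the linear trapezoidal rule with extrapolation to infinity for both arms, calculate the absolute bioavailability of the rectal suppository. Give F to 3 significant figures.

F = 0.599

Trapezoidal AUC_0→13 (IV):
  [0→4]: (105.14+45.94)/2 × 4 = 302.16
  [4→5]: (45.94+37.35)/2 × 1 = 41.645
  [5→7]: (37.35+24.69)/2 × 2 = 62.04
  [7→13]: (24.69+7.13)/2 × 6 = 95.46
  Sum = 501.305 µg/mL·hr
IV tail: 7.13/0.207 = 34.444; AUC_iv,0→∞ = 501.305 + 34.444 = 535.749 µg/mL·hr
Trapezoidal AUC_0→10.5 (rectal suppository):
  [0→1.5]: (0.00+40.43)/2 × 1.5 = 30.3225
  [1.5→2.5]: (40.43+42.77)/2 × 1 = 41.6
  [2.5→4.5]: (42.77+33.68)/2 × 2 = 76.45
  [4.5→6.5]: (33.68+23.30)/2 × 2 = 56.98
  [6.5→7.5]: (23.30+19.10)/2 × 1 = 21.2
  [7.5→10.5]: (19.10+10.35)/2 × 3 = 44.175
  Sum = 270.7275 µg/mL·hr
rectal suppository tail: 10.35/0.207 = 50.000; AUC_ev,0→∞ = 270.7275 + 50.000 = 320.7275 µg/mL·hr
F = (AUC_ev/D_ev)/(AUC_iv/D_iv) = (320.7275/25)/(535.749/25) = 12.8291/21.42996 = 0.5987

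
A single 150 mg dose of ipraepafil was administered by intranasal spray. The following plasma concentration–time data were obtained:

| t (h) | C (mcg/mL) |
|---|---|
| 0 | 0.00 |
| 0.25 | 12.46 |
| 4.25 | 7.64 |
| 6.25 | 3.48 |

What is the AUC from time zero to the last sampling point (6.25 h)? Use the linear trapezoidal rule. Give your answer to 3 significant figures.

AUC = 52.9 mcg/mL·h

Trapezoidal AUC_0→6.25:
  [0→0.25]: (0.00+12.46)/2 × 0.25 = 1.5575
  [0.25→4.25]: (12.46+7.64)/2 × 4 = 40.2
  [4.25→6.25]: (7.64+3.48)/2 × 2 = 11.12
  Sum = 52.8775 mcg/mL·h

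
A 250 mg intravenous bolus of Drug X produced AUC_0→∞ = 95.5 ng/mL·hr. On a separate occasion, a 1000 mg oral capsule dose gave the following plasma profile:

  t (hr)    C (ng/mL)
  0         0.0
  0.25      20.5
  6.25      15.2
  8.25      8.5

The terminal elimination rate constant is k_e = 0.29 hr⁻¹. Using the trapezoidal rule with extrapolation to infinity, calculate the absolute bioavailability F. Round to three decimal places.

F = 0.426

Trapezoidal AUC_0→8.25 (oral capsule):
  [0→0.25]: (0.0+20.5)/2 × 0.25 = 2.5625
  [0.25→6.25]: (20.5+15.2)/2 × 6 = 107.1
  [6.25→8.25]: (15.2+8.5)/2 × 2 = 23.7
  Sum = 133.3625 ng/mL·hr
Tail: C_last/k_e = 8.5/0.29 = 29.310
AUC_0→∞ (oral capsule) = 133.3625 + 29.310 = 162.6725 ng/mL·hr
F = (AUC_ev/D_ev)/(AUC_iv/D_iv) = (162.6725/1000)/(95.5/250) = 0.1626725/0.382 = 0.4258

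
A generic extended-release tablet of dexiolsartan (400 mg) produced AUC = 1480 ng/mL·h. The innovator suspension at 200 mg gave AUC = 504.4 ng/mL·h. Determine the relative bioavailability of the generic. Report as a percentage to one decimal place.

F_rel = (AUC_test/D_test) / (AUC_ref/D_ref)
      = (1480/400) / (504.4/200)
      = 3.7 / 2.522 = 1.4671 = 146.71%

F_rel = 146.7%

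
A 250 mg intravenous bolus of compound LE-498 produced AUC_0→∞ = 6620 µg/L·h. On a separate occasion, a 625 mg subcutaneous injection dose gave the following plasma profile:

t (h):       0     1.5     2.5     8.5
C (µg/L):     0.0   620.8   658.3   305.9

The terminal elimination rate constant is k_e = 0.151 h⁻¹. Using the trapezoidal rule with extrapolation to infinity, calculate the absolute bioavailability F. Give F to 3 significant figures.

F = 0.364

Trapezoidal AUC_0→8.5 (subcutaneous injection):
  [0→1.5]: (0.0+620.8)/2 × 1.5 = 465.6
  [1.5→2.5]: (620.8+658.3)/2 × 1 = 639.55
  [2.5→8.5]: (658.3+305.9)/2 × 6 = 2892.6
  Sum = 3997.75 µg/L·h
Tail: C_last/k_e = 305.9/0.151 = 2025.828
AUC_0→∞ (subcutaneous injection) = 3997.75 + 2025.828 = 6023.578 µg/L·h
F = (AUC_ev/D_ev)/(AUC_iv/D_iv) = (6023.578/625)/(6620/250) = 9.6377248/26.48 = 0.3640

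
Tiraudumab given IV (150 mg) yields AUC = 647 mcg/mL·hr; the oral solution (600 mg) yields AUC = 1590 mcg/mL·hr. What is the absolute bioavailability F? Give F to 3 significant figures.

F = (AUC_ev / D_ev) / (AUC_iv / D_iv)
  = (1590/600) / (647/150)
  = 2.65 / 4.31333 = 0.6144

F = 0.614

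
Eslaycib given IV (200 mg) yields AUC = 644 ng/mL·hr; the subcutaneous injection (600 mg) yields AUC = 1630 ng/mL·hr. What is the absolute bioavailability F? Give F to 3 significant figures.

F = (AUC_ev / D_ev) / (AUC_iv / D_iv)
  = (1630/600) / (644/200)
  = 2.71667 / 3.22 = 0.8437

F = 0.844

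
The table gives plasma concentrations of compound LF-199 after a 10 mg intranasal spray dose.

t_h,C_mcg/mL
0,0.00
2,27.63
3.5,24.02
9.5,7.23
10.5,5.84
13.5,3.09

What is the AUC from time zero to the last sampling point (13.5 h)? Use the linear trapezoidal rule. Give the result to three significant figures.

Trapezoidal AUC_0→13.5:
  [0→2]: (0.00+27.63)/2 × 2 = 27.63
  [2→3.5]: (27.63+24.02)/2 × 1.5 = 38.7375
  [3.5→9.5]: (24.02+7.23)/2 × 6 = 93.75
  [9.5→10.5]: (7.23+5.84)/2 × 1 = 6.535
  [10.5→13.5]: (5.84+3.09)/2 × 3 = 13.395
  Sum = 180.0475 mcg/mL·h

AUC = 180 mcg/mL·h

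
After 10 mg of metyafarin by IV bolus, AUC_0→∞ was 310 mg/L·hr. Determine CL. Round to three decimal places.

CL = Dose_iv / AUC_0→∞
   = 10 / 310 = 0.0322581 L/hr

CL = 0.032 L/hr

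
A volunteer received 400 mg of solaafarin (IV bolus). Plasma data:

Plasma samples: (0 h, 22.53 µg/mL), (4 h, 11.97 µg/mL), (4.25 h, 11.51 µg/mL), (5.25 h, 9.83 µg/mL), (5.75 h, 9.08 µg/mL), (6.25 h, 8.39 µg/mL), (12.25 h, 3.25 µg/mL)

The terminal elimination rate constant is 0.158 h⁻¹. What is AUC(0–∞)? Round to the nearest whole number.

AUC = 147 µg/mL·h

Trapezoidal AUC_0→12.25:
  [0→4]: (22.53+11.97)/2 × 4 = 69.0
  [4→4.25]: (11.97+11.51)/2 × 0.25 = 2.935
  [4.25→5.25]: (11.51+9.83)/2 × 1 = 10.67
  [5.25→5.75]: (9.83+9.08)/2 × 0.5 = 4.7275
  [5.75→6.25]: (9.08+8.39)/2 × 0.5 = 4.3675
  [6.25→12.25]: (8.39+3.25)/2 × 6 = 34.92
  Sum = 126.62 µg/mL·h
Extrapolated tail: C_last / k_e = 3.25 / 0.158 = 20.570
AUC_0→∞ = 126.62 + 20.570 = 147.19 µg/mL·h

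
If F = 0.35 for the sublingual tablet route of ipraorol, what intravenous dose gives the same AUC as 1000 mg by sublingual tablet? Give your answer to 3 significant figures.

D_iv = 350 mg

Systemic exposure from an extravascular dose = F × D_ev, so the equivalent IV dose is F × D_ev.
D_iv = F × D_ev = 0.35 × 1000 = 350 mg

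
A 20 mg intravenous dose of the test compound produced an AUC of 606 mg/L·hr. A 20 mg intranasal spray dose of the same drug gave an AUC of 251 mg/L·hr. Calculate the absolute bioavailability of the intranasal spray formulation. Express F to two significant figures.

F = (AUC_ev / D_ev) / (AUC_iv / D_iv)
  = (251/20) / (606/20)
  = 12.55 / 30.3 = 0.4142

F = 0.41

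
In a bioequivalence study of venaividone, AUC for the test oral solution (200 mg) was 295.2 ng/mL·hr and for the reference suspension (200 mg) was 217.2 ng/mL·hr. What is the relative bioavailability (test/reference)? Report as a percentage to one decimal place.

F_rel = 135.9%

F_rel = (AUC_test/D_test) / (AUC_ref/D_ref)
      = (295.2/200) / (217.2/200)
      = 1.476 / 1.086 = 1.3591 = 135.91%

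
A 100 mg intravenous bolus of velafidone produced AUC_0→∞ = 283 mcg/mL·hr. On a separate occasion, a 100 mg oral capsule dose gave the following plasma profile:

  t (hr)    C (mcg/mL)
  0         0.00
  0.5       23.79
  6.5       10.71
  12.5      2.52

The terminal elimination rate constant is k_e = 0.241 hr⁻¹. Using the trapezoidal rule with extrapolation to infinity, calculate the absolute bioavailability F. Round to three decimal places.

F = 0.564

Trapezoidal AUC_0→12.5 (oral capsule):
  [0→0.5]: (0.00+23.79)/2 × 0.5 = 5.9475
  [0.5→6.5]: (23.79+10.71)/2 × 6 = 103.5
  [6.5→12.5]: (10.71+2.52)/2 × 6 = 39.69
  Sum = 149.1375 mcg/mL·hr
Tail: C_last/k_e = 2.52/0.241 = 10.456
AUC_0→∞ (oral capsule) = 149.1375 + 10.456 = 159.5935 mcg/mL·hr
F = (AUC_ev/D_ev)/(AUC_iv/D_iv) = (159.5935/100)/(283/100) = 1.595935/2.83 = 0.5639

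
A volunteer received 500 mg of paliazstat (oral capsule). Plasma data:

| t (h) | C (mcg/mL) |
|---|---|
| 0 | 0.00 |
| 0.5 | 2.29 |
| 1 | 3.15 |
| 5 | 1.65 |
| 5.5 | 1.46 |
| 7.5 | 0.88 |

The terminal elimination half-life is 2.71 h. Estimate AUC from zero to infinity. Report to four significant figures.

AUC = 18.09 mcg/mL·h

Trapezoidal AUC_0→7.5:
  [0→0.5]: (0.00+2.29)/2 × 0.5 = 0.5725
  [0.5→1]: (2.29+3.15)/2 × 0.5 = 1.36
  [1→5]: (3.15+1.65)/2 × 4 = 9.6
  [5→5.5]: (1.65+1.46)/2 × 0.5 = 0.7775
  [5.5→7.5]: (1.46+0.88)/2 × 2 = 2.34
  Sum = 14.65 mcg/mL·h
k_e = ln2 / t½ = 0.693147 / 2.71 = 0.2558 h^-1
Extrapolated tail: C_last / k_e = 0.88 / 0.2558 = 3.440
AUC_0→∞ = 14.65 + 3.440 = 18.09 mcg/mL·h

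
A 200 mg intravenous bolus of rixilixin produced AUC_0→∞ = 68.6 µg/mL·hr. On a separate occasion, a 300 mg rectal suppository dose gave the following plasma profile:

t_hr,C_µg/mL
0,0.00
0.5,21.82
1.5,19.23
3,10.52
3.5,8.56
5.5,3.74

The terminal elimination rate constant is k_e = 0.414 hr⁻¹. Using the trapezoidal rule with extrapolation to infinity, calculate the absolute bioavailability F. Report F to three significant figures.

Trapezoidal AUC_0→5.5 (rectal suppository):
  [0→0.5]: (0.00+21.82)/2 × 0.5 = 5.455
  [0.5→1.5]: (21.82+19.23)/2 × 1 = 20.525
  [1.5→3]: (19.23+10.52)/2 × 1.5 = 22.3125
  [3→3.5]: (10.52+8.56)/2 × 0.5 = 4.77
  [3.5→5.5]: (8.56+3.74)/2 × 2 = 12.3
  Sum = 65.3625 µg/mL·hr
Tail: C_last/k_e = 3.74/0.414 = 9.034
AUC_0→∞ (rectal suppository) = 65.3625 + 9.034 = 74.3965 µg/mL·hr
F = (AUC_ev/D_ev)/(AUC_iv/D_iv) = (74.3965/300)/(68.6/200) = 0.247988/0.343 = 0.7230

F = 0.723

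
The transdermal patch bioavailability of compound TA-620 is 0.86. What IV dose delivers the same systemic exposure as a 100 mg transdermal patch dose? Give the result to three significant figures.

D_iv = 86.0 mg

Systemic exposure from an extravascular dose = F × D_ev, so the equivalent IV dose is F × D_ev.
D_iv = F × D_ev = 0.86 × 100 = 86 mg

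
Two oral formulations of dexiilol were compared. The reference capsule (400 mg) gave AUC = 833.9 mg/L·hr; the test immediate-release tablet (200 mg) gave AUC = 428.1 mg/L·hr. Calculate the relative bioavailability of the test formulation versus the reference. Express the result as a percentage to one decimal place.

F_rel = (AUC_test/D_test) / (AUC_ref/D_ref)
      = (428.1/200) / (833.9/400)
      = 2.1405 / 2.08475 = 1.0267 = 102.67%

F_rel = 102.7%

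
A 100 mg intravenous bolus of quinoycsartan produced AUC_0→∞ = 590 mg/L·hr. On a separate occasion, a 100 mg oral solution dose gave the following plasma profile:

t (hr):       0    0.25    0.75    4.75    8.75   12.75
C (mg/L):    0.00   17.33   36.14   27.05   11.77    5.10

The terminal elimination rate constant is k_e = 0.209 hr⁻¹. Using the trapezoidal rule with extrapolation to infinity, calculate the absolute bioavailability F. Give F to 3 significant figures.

F = 0.471

Trapezoidal AUC_0→12.75 (oral solution):
  [0→0.25]: (0.00+17.33)/2 × 0.25 = 2.16625
  [0.25→0.75]: (17.33+36.14)/2 × 0.5 = 13.3675
  [0.75→4.75]: (36.14+27.05)/2 × 4 = 126.38
  [4.75→8.75]: (27.05+11.77)/2 × 4 = 77.64
  [8.75→12.75]: (11.77+5.10)/2 × 4 = 33.74
  Sum = 253.29375 mg/L·hr
Tail: C_last/k_e = 5.10/0.209 = 24.402
AUC_0→∞ (oral solution) = 253.29375 + 24.402 = 277.69575 mg/L·hr
F = (AUC_ev/D_ev)/(AUC_iv/D_iv) = (277.69575/100)/(590/100) = 2.7769575/5.9 = 0.4707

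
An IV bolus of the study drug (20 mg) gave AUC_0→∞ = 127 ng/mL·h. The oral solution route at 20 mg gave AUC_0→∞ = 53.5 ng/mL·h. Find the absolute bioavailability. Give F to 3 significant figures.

F = 0.421

F = (AUC_ev / D_ev) / (AUC_iv / D_iv)
  = (53.5/20) / (127/20)
  = 2.675 / 6.35 = 0.4213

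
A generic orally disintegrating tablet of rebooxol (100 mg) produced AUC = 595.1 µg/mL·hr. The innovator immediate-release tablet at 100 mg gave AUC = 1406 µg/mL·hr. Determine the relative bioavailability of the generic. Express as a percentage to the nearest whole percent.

F_rel = 42%

F_rel = (AUC_test/D_test) / (AUC_ref/D_ref)
      = (595.1/100) / (1406/100)
      = 5.951 / 14.06 = 0.4233 = 42.33%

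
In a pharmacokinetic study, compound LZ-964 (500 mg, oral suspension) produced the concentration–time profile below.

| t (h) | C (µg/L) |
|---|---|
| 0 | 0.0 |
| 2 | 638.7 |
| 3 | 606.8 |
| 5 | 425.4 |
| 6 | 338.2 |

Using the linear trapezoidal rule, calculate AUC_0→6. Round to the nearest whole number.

Trapezoidal AUC_0→6:
  [0→2]: (0.0+638.7)/2 × 2 = 638.7
  [2→3]: (638.7+606.8)/2 × 1 = 622.75
  [3→5]: (606.8+425.4)/2 × 2 = 1032.2
  [5→6]: (425.4+338.2)/2 × 1 = 381.8
  Sum = 2675.45 µg/L·h

AUC = 2675 µg/L·h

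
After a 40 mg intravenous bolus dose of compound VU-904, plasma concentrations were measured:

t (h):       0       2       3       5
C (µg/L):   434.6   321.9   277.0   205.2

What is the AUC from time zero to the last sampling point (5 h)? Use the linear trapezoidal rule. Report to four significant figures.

Trapezoidal AUC_0→5:
  [0→2]: (434.6+321.9)/2 × 2 = 756.5
  [2→3]: (321.9+277.0)/2 × 1 = 299.45
  [3→5]: (277.0+205.2)/2 × 2 = 482.2
  Sum = 1538.15 µg/L·h

AUC = 1538 µg/L·h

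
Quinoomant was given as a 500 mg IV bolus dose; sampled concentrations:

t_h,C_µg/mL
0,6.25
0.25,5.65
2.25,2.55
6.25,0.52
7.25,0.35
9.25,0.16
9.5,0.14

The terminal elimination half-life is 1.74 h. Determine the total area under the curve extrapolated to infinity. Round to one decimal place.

AUC = 17.2 µg/mL·h

Trapezoidal AUC_0→9.5:
  [0→0.25]: (6.25+5.65)/2 × 0.25 = 1.4875
  [0.25→2.25]: (5.65+2.55)/2 × 2 = 8.2
  [2.25→6.25]: (2.55+0.52)/2 × 4 = 6.14
  [6.25→7.25]: (0.52+0.35)/2 × 1 = 0.435
  [7.25→9.25]: (0.35+0.16)/2 × 2 = 0.51
  [9.25→9.5]: (0.16+0.14)/2 × 0.25 = 0.0375
  Sum = 16.81 µg/mL·h
k_e = ln2 / t½ = 0.693147 / 1.74 = 0.3984 h^-1
Extrapolated tail: C_last / k_e = 0.14 / 0.3984 = 0.351
AUC_0→∞ = 16.81 + 0.351 = 17.161 µg/mL·h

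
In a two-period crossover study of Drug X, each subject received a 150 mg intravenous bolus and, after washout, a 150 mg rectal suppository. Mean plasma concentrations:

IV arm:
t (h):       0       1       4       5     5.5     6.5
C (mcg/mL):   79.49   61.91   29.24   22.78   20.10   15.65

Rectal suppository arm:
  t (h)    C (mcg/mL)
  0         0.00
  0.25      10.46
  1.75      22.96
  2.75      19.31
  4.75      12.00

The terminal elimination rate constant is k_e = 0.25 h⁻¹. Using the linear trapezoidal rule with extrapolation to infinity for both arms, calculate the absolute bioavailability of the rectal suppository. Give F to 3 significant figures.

Trapezoidal AUC_0→6.5 (IV):
  [0→1]: (79.49+61.91)/2 × 1 = 70.7
  [1→4]: (61.91+29.24)/2 × 3 = 136.725
  [4→5]: (29.24+22.78)/2 × 1 = 26.01
  [5→5.5]: (22.78+20.10)/2 × 0.5 = 10.72
  [5.5→6.5]: (20.10+15.65)/2 × 1 = 17.875
  Sum = 262.03 mcg/mL·h
IV tail: 15.65/0.25 = 62.600; AUC_iv,0→∞ = 262.03 + 62.600 = 324.63 mcg/mL·h
Trapezoidal AUC_0→4.75 (rectal suppository):
  [0→0.25]: (0.00+10.46)/2 × 0.25 = 1.3075
  [0.25→1.75]: (10.46+22.96)/2 × 1.5 = 25.065
  [1.75→2.75]: (22.96+19.31)/2 × 1 = 21.135
  [2.75→4.75]: (19.31+12.00)/2 × 2 = 31.31
  Sum = 78.8175 mcg/mL·h
rectal suppository tail: 12.00/0.25 = 48.000; AUC_ev,0→∞ = 78.8175 + 48.000 = 126.8175 mcg/mL·h
F = (AUC_ev/D_ev)/(AUC_iv/D_iv) = (126.8175/150)/(324.63/150) = 0.84545/2.1642 = 0.3907

F = 0.391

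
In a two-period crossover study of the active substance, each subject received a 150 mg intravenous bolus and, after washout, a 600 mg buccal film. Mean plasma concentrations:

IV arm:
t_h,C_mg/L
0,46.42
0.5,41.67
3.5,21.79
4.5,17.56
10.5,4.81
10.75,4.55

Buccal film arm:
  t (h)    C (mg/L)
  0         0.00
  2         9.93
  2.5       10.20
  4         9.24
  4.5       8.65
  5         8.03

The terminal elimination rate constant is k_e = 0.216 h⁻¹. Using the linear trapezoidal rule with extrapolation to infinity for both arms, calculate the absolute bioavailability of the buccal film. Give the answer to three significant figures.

F = 0.0833

Trapezoidal AUC_0→10.75 (IV):
  [0→0.5]: (46.42+41.67)/2 × 0.5 = 22.0225
  [0.5→3.5]: (41.67+21.79)/2 × 3 = 95.19
  [3.5→4.5]: (21.79+17.56)/2 × 1 = 19.675
  [4.5→10.5]: (17.56+4.81)/2 × 6 = 67.11
  [10.5→10.75]: (4.81+4.55)/2 × 0.25 = 1.17
  Sum = 205.1675 mg/L·h
IV tail: 4.55/0.216 = 21.065; AUC_iv,0→∞ = 205.1675 + 21.065 = 226.2325 mg/L·h
Trapezoidal AUC_0→5 (buccal film):
  [0→2]: (0.00+9.93)/2 × 2 = 9.93
  [2→2.5]: (9.93+10.20)/2 × 0.5 = 5.0325
  [2.5→4]: (10.20+9.24)/2 × 1.5 = 14.58
  [4→4.5]: (9.24+8.65)/2 × 0.5 = 4.4725
  [4.5→5]: (8.65+8.03)/2 × 0.5 = 4.17
  Sum = 38.185 mg/L·h
buccal film tail: 8.03/0.216 = 37.176; AUC_ev,0→∞ = 38.185 + 37.176 = 75.361 mg/L·h
F = (AUC_ev/D_ev)/(AUC_iv/D_iv) = (75.361/600)/(226.2325/150) = 0.125602/1.50822 = 0.0833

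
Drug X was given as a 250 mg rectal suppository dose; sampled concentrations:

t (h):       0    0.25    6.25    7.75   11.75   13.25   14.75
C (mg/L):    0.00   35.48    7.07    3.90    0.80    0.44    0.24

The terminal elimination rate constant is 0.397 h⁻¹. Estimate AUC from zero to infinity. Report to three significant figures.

Trapezoidal AUC_0→14.75:
  [0→0.25]: (0.00+35.48)/2 × 0.25 = 4.435
  [0.25→6.25]: (35.48+7.07)/2 × 6 = 127.65
  [6.25→7.75]: (7.07+3.90)/2 × 1.5 = 8.2275
  [7.75→11.75]: (3.90+0.80)/2 × 4 = 9.4
  [11.75→13.25]: (0.80+0.44)/2 × 1.5 = 0.93
  [13.25→14.75]: (0.44+0.24)/2 × 1.5 = 0.51
  Sum = 151.1525 mg/L·h
Extrapolated tail: C_last / k_e = 0.24 / 0.397 = 0.605
AUC_0→∞ = 151.1525 + 0.605 = 151.7575 mg/L·h

AUC = 152 mg/L·h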